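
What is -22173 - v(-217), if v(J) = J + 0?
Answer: -21956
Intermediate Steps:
v(J) = J
-22173 - v(-217) = -22173 - 1*(-217) = -22173 + 217 = -21956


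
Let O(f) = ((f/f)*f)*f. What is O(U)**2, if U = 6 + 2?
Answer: 4096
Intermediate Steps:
U = 8
O(f) = f**2 (O(f) = (1*f)*f = f*f = f**2)
O(U)**2 = (8**2)**2 = 64**2 = 4096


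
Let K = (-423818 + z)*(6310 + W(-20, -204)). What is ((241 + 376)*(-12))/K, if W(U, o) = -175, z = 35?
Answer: 2468/866636235 ≈ 2.8478e-6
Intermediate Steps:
K = -2599908705 (K = (-423818 + 35)*(6310 - 175) = -423783*6135 = -2599908705)
((241 + 376)*(-12))/K = ((241 + 376)*(-12))/(-2599908705) = (617*(-12))*(-1/2599908705) = -7404*(-1/2599908705) = 2468/866636235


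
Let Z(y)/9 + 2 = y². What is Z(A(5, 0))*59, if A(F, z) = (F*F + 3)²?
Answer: 326381274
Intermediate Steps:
A(F, z) = (3 + F²)² (A(F, z) = (F² + 3)² = (3 + F²)²)
Z(y) = -18 + 9*y²
Z(A(5, 0))*59 = (-18 + 9*((3 + 5²)²)²)*59 = (-18 + 9*((3 + 25)²)²)*59 = (-18 + 9*(28²)²)*59 = (-18 + 9*784²)*59 = (-18 + 9*614656)*59 = (-18 + 5531904)*59 = 5531886*59 = 326381274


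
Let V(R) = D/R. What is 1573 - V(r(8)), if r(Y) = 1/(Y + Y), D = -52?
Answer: 2405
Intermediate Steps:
r(Y) = 1/(2*Y)
V(R) = -52/R
1573 - V(r(8)) = 1573 - (-52)/((½)/8) = 1573 - (-52)/((½)*(⅛)) = 1573 - (-52)/1/16 = 1573 - (-52)*16 = 1573 - 1*(-832) = 1573 + 832 = 2405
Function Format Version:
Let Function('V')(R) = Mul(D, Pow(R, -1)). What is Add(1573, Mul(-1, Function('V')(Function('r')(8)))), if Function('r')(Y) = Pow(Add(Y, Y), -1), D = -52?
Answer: 2405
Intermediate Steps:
Function('r')(Y) = Mul(Rational(1, 2), Pow(Y, -1)) (Function('r')(Y) = Pow(Mul(2, Y), -1) = Mul(Rational(1, 2), Pow(Y, -1)))
Function('V')(R) = Mul(-52, Pow(R, -1))
Add(1573, Mul(-1, Function('V')(Function('r')(8)))) = Add(1573, Mul(-1, Mul(-52, Pow(Mul(Rational(1, 2), Pow(8, -1)), -1)))) = Add(1573, Mul(-1, Mul(-52, Pow(Mul(Rational(1, 2), Rational(1, 8)), -1)))) = Add(1573, Mul(-1, Mul(-52, Pow(Rational(1, 16), -1)))) = Add(1573, Mul(-1, Mul(-52, 16))) = Add(1573, Mul(-1, -832)) = Add(1573, 832) = 2405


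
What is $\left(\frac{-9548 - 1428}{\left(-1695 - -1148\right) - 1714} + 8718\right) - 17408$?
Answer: $- \frac{2805302}{323} \approx -8685.1$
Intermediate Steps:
$\left(\frac{-9548 - 1428}{\left(-1695 - -1148\right) - 1714} + 8718\right) - 17408 = \left(- \frac{10976}{\left(-1695 + 1148\right) - 1714} + 8718\right) - 17408 = \left(- \frac{10976}{-547 - 1714} + 8718\right) - 17408 = \left(- \frac{10976}{-2261} + 8718\right) - 17408 = \left(\left(-10976\right) \left(- \frac{1}{2261}\right) + 8718\right) - 17408 = \left(\frac{1568}{323} + 8718\right) - 17408 = \frac{2817482}{323} - 17408 = - \frac{2805302}{323}$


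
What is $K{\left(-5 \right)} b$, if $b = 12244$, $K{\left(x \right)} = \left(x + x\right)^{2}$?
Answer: $1224400$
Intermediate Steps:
$K{\left(x \right)} = 4 x^{2}$ ($K{\left(x \right)} = \left(2 x\right)^{2} = 4 x^{2}$)
$K{\left(-5 \right)} b = 4 \left(-5\right)^{2} \cdot 12244 = 4 \cdot 25 \cdot 12244 = 100 \cdot 12244 = 1224400$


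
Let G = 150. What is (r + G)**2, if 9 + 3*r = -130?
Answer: 96721/9 ≈ 10747.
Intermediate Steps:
r = -139/3 (r = -3 + (1/3)*(-130) = -3 - 130/3 = -139/3 ≈ -46.333)
(r + G)**2 = (-139/3 + 150)**2 = (311/3)**2 = 96721/9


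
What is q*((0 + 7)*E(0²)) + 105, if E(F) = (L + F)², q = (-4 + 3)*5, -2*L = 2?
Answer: 70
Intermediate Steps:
L = -1 (L = -½*2 = -1)
q = -5 (q = -1*5 = -5)
E(F) = (-1 + F)²
q*((0 + 7)*E(0²)) + 105 = -5*(0 + 7)*(-1 + 0²)² + 105 = -35*(-1 + 0)² + 105 = -35*(-1)² + 105 = -35 + 105 = 70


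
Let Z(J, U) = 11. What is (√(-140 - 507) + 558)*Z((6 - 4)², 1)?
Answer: 6138 + 11*I*√647 ≈ 6138.0 + 279.8*I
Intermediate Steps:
(√(-140 - 507) + 558)*Z((6 - 4)², 1) = (√(-140 - 507) + 558)*11 = (√(-647) + 558)*11 = (I*√647 + 558)*11 = (558 + I*√647)*11 = 6138 + 11*I*√647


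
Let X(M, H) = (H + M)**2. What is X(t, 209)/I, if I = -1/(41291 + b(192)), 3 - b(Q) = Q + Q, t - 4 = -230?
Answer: -11822990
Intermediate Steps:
t = -226 (t = 4 - 230 = -226)
b(Q) = 3 - 2*Q (b(Q) = 3 - (Q + Q) = 3 - 2*Q)
I = -1/40910 (I = -1/(41291 + (3 - 2*192)) = -1/(41291 + (3 - 384)) = -1/(41291 - 381) = -1/40910 ≈ -2.4444e-5)
X(t, 209)/I = (209 - 226)**2/(-1/40910) = (-17)**2*(-40910) = 289*(-40910) = -11822990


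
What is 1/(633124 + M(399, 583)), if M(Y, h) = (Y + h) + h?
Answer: 1/634689 ≈ 1.5756e-6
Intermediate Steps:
M(Y, h) = Y + 2*h
1/(633124 + M(399, 583)) = 1/(633124 + (399 + 2*583)) = 1/(633124 + (399 + 1166)) = 1/(633124 + 1565) = 1/634689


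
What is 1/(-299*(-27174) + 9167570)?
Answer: 1/17292596 ≈ 5.7828e-8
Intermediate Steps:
1/(-299*(-27174) + 9167570) = 1/(8125026 + 9167570) = 1/17292596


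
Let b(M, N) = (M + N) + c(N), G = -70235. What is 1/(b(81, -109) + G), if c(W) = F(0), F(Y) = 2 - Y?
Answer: -1/70261 ≈ -1.4233e-5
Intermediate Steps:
c(W) = 2 (c(W) = 2 - 1*0 = 2 + 0 = 2)
b(M, N) = 2 + M + N (b(M, N) = (M + N) + 2 = 2 + M + N)
1/(b(81, -109) + G) = 1/((2 + 81 - 109) - 70235) = 1/(-26 - 70235) = 1/(-70261) = -1/70261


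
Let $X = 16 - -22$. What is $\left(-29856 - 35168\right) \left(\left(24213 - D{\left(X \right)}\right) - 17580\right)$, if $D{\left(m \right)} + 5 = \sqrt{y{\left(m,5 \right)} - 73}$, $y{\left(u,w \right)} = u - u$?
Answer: $-431629312 + 65024 i \sqrt{73} \approx -4.3163 \cdot 10^{8} + 5.5557 \cdot 10^{5} i$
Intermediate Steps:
$y{\left(u,w \right)} = 0$
$X = 38$ ($X = 16 + 22 = 38$)
$D{\left(m \right)} = -5 + i \sqrt{73}$ ($D{\left(m \right)} = -5 + \sqrt{0 - 73} = -5 + \sqrt{-73} = -5 + i \sqrt{73}$)
$\left(-29856 - 35168\right) \left(\left(24213 - D{\left(X \right)}\right) - 17580\right) = \left(-29856 - 35168\right) \left(\left(24213 - \left(-5 + i \sqrt{73}\right)\right) - 17580\right) = - 65024 \left(\left(24213 + \left(5 - i \sqrt{73}\right)\right) - 17580\right) = - 65024 \left(\left(24218 - i \sqrt{73}\right) - 17580\right) = - 65024 \left(6638 - i \sqrt{73}\right) = -431629312 + 65024 i \sqrt{73}$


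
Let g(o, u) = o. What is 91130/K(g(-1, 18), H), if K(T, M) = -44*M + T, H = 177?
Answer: -91130/7789 ≈ -11.700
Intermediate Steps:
K(T, M) = T - 44*M
91130/K(g(-1, 18), H) = 91130/(-1 - 44*177) = 91130/(-1 - 7788) = 91130/(-7789) = 91130*(-1/7789) = -91130/7789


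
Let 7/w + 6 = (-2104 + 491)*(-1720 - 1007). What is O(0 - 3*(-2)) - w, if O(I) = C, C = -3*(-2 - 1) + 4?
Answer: 57182378/4398645 ≈ 13.000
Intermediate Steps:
C = 13 (C = -3*(-3) + 4 = 9 + 4 = 13)
O(I) = 13
w = 7/4398645 (w = 7/(-6 + (-2104 + 491)*(-1720 - 1007)) = 7/(-6 - 1613*(-2727)) = 7/(-6 + 4398651) = 7/4398645 ≈ 1.5914e-6)
O(0 - 3*(-2)) - w = 13 - 1*7/4398645 = 13 - 7/4398645 = 57182378/4398645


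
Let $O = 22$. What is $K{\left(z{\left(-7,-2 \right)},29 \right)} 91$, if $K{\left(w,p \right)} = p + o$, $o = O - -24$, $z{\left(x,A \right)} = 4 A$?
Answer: $6825$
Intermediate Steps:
$o = 46$ ($o = 22 - -24 = 22 + 24 = 46$)
$K{\left(w,p \right)} = 46 + p$ ($K{\left(w,p \right)} = p + 46 = 46 + p$)
$K{\left(z{\left(-7,-2 \right)},29 \right)} 91 = \left(46 + 29\right) 91 = 75 \cdot 91 = 6825$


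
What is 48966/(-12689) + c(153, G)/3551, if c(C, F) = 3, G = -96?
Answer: -173840199/45058639 ≈ -3.8581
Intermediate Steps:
48966/(-12689) + c(153, G)/3551 = 48966/(-12689) + 3/3551 = 48966*(-1/12689) + 3*(1/3551) = -48966/12689 + 3/3551 = -173840199/45058639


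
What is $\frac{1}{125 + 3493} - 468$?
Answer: $- \frac{1693223}{3618} \approx -468.0$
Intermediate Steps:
$\frac{1}{125 + 3493} - 468 = \frac{1}{3618} - 468 = - \frac{1693223}{3618}$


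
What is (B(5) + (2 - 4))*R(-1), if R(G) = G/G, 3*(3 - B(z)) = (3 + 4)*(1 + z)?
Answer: -13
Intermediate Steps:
B(z) = ⅔ - 7*z/3 (B(z) = 3 - (3 + 4)*(1 + z)/3 = 3 - 7*(1 + z)/3 = 3 - (7 + 7*z)/3 = 3 + (-7/3 - 7*z/3) = ⅔ - 7*z/3)
R(G) = 1
(B(5) + (2 - 4))*R(-1) = ((⅔ - 7/3*5) + (2 - 4))*1 = ((⅔ - 35/3) - 2)*1 = (-11 - 2)*1 = -13*1 = -13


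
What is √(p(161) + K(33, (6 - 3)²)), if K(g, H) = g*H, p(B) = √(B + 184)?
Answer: √(297 + √345) ≈ 17.764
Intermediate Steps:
p(B) = √(184 + B)
K(g, H) = H*g
√(p(161) + K(33, (6 - 3)²)) = √(√(184 + 161) + (6 - 3)²*33) = √(√345 + 3²*33) = √(√345 + 9*33) = √(√345 + 297) = √(297 + √345)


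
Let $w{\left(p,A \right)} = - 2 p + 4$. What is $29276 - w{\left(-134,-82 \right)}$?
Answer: $29004$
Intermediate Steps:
$w{\left(p,A \right)} = 4 - 2 p$
$29276 - w{\left(-134,-82 \right)} = 29276 - \left(4 - -268\right) = 29276 - \left(4 + 268\right) = 29276 - 272 = 29004$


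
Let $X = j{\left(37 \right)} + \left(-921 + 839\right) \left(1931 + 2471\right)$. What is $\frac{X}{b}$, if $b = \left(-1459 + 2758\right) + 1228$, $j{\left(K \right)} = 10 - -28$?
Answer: $- \frac{360926}{2527} \approx -142.83$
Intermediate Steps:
$j{\left(K \right)} = 38$ ($j{\left(K \right)} = 10 + 28 = 38$)
$b = 2527$ ($b = 1299 + 1228 = 2527$)
$X = -360926$ ($X = 38 + \left(-921 + 839\right) \left(1931 + 2471\right) = 38 - 360964 = -360926$)
$\frac{X}{b} = - \frac{360926}{2527}$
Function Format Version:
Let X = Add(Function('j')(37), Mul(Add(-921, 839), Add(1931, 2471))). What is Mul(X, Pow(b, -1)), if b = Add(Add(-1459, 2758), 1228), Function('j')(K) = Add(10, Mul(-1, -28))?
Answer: Rational(-360926, 2527) ≈ -142.83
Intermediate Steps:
Function('j')(K) = 38 (Function('j')(K) = Add(10, 28) = 38)
b = 2527 (b = Add(1299, 1228) = 2527)
X = -360926 (X = Add(38, Mul(Add(-921, 839), Add(1931, 2471))) = Add(38, Mul(-82, 4402)) = Add(38, -360964) = -360926)
Mul(X, Pow(b, -1)) = Mul(-360926, Pow(2527, -1)) = Mul(-360926, Rational(1, 2527)) = Rational(-360926, 2527)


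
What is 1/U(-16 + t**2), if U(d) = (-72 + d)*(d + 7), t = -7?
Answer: -1/1560 ≈ -0.00064103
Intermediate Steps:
U(d) = (-72 + d)*(7 + d)
1/U(-16 + t**2) = 1/(-504 + (-16 + (-7)**2)**2 - 65*(-16 + (-7)**2)) = 1/(-504 + (-16 + 49)**2 - 65*(-16 + 49)) = 1/(-504 + 33**2 - 65*33) = 1/(-504 + 1089 - 2145) = 1/(-1560) = -1/1560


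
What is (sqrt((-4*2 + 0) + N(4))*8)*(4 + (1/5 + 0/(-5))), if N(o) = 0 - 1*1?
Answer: 504*I/5 ≈ 100.8*I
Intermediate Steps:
N(o) = -1 (N(o) = 0 - 1 = -1)
(sqrt((-4*2 + 0) + N(4))*8)*(4 + (1/5 + 0/(-5))) = (sqrt((-4*2 + 0) - 1)*8)*(4 + (1/5 + 0/(-5))) = (sqrt((-8 + 0) - 1)*8)*(4 + (1*(1/5) + 0*(-1/5))) = (sqrt(-8 - 1)*8)*(4 + (1/5 + 0)) = (sqrt(-9)*8)*(4 + 1/5) = ((3*I)*8)*(21/5) = (24*I)*(21/5) = 504*I/5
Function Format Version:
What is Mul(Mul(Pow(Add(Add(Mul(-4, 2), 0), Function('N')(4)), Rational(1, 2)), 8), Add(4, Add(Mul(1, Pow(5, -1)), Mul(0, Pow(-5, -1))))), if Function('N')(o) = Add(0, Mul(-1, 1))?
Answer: Mul(Rational(504, 5), I) ≈ Mul(100.80, I)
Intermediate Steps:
Function('N')(o) = -1 (Function('N')(o) = Add(0, -1) = -1)
Mul(Mul(Pow(Add(Add(Mul(-4, 2), 0), Function('N')(4)), Rational(1, 2)), 8), Add(4, Add(Mul(1, Pow(5, -1)), Mul(0, Pow(-5, -1))))) = Mul(Mul(Pow(Add(Add(Mul(-4, 2), 0), -1), Rational(1, 2)), 8), Add(4, Add(Mul(1, Pow(5, -1)), Mul(0, Pow(-5, -1))))) = Mul(Mul(Pow(Add(Add(-8, 0), -1), Rational(1, 2)), 8), Add(4, Add(Mul(1, Rational(1, 5)), Mul(0, Rational(-1, 5))))) = Mul(Mul(Pow(Add(-8, -1), Rational(1, 2)), 8), Add(4, Add(Rational(1, 5), 0))) = Mul(Mul(Pow(-9, Rational(1, 2)), 8), Add(4, Rational(1, 5))) = Mul(Mul(Mul(3, I), 8), Rational(21, 5)) = Mul(Mul(24, I), Rational(21, 5)) = Mul(Rational(504, 5), I)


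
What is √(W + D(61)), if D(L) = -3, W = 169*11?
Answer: 8*√29 ≈ 43.081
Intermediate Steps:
W = 1859
√(W + D(61)) = √(1859 - 3) = √1856 = 8*√29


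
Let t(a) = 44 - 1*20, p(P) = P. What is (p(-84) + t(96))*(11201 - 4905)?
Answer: -377760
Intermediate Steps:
t(a) = 24 (t(a) = 44 - 20 = 24)
(p(-84) + t(96))*(11201 - 4905) = (-84 + 24)*(11201 - 4905) = -60*6296 = -377760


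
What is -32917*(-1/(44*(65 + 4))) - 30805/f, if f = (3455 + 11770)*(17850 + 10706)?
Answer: 1806953191/166659955 ≈ 10.842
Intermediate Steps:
f = 434765100 (f = 15225*28556 = 434765100)
-32917*(-1/(44*(65 + 4))) - 30805/f = -32917*(-1/(44*(65 + 4))) - 30805/434765100 = -32917/((-44*69)) - 30805*1/434765100 = -32917/(-3036) - 6161/86953020 = -32917*(-1/3036) - 6161/86953020 = 32917/3036 - 6161/86953020 = 1806953191/166659955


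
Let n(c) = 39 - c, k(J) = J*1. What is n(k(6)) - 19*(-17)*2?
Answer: 679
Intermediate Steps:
k(J) = J
n(k(6)) - 19*(-17)*2 = (39 - 1*6) - 19*(-17)*2 = (39 - 6) - (-323)*2 = 33 - 1*(-646) = 33 + 646 = 679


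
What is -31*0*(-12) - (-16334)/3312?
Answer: 8167/1656 ≈ 4.9318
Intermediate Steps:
-31*0*(-12) - (-16334)/3312 = 0*(-12) - (-16334)/3312 = 0 - 1*(-8167/1656) = 0 + 8167/1656 = 8167/1656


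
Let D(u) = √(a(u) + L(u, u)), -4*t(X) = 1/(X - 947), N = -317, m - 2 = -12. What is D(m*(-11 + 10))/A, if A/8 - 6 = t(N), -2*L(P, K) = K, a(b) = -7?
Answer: 1264*I*√3/30337 ≈ 0.072166*I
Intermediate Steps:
m = -10 (m = 2 - 12 = -10)
t(X) = -1/(4*(-947 + X)) (t(X) = -1/(4*(X - 947)) = -1/(4*(-947 + X)))
L(P, K) = -K/2
A = 30337/632 (A = 48 + 8*(-1/(-3788 + 4*(-317))) = 48 + 8*(-1/(-3788 - 1268)) = 48 + 8*(-1/(-5056)) = 48 + 8*(-1*(-1/5056)) = 48 + 8*(1/5056) = 48 + 1/632 = 30337/632 ≈ 48.002)
D(u) = √(-7 - u/2)
D(m*(-11 + 10))/A = (√(-28 - (-20)*(-11 + 10))/2)/(30337/632) = (√(-28 - (-20)*(-1))/2)*(632/30337) = (√(-28 - 2*10)/2)*(632/30337) = (√(-28 - 20)/2)*(632/30337) = (√(-48)/2)*(632/30337) = ((4*I*√3)/2)*(632/30337) = (2*I*√3)*(632/30337) = 1264*I*√3/30337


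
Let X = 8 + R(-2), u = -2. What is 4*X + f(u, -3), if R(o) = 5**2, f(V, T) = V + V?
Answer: 128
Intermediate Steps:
f(V, T) = 2*V
R(o) = 25
X = 33 (X = 8 + 25 = 33)
4*X + f(u, -3) = 4*33 + 2*(-2) = 132 - 4 = 128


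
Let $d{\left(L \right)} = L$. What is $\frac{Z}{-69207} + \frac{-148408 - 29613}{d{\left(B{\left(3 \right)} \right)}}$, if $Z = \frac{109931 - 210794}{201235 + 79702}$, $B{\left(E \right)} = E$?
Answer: $- \frac{1153742645781850}{19442806959} \approx -59340.0$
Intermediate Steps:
$Z = - \frac{100863}{280937} \approx -0.35902$
$\frac{Z}{-69207} + \frac{-148408 - 29613}{d{\left(B{\left(3 \right)} \right)}} = - \frac{100863}{280937 \left(-69207\right)} + \frac{-148408 - 29613}{3} = \left(- \frac{100863}{280937}\right) \left(- \frac{1}{69207}\right) + \left(-148408 - 29613\right) \frac{1}{3} = \frac{33621}{6480935653} - \frac{178021}{3} = - \frac{1153742645781850}{19442806959}$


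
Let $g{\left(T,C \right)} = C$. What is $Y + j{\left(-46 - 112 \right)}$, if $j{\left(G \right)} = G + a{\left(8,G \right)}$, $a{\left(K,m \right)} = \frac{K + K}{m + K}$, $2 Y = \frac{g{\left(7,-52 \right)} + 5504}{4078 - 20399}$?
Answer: $- \frac{193738868}{1224075} \approx -158.27$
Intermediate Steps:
$Y = - \frac{2726}{16321}$ ($Y = \frac{\left(-52 + 5504\right) \frac{1}{4078 - 20399}}{2} = \frac{5452 \frac{1}{-16321}}{2} = \frac{5452 \left(- \frac{1}{16321}\right)}{2} = \frac{1}{2} \left(- \frac{5452}{16321}\right) = - \frac{2726}{16321} \approx -0.16702$)
$a{\left(K,m \right)} = \frac{2 K}{K + m}$
$j{\left(G \right)} = G + \frac{16}{8 + G}$ ($j{\left(G \right)} = G + 2 \cdot 8 \frac{1}{8 + G} = G + \frac{16}{8 + G}$)
$Y + j{\left(-46 - 112 \right)} = - \frac{2726}{16321} + \frac{16 + \left(-46 - 112\right) \left(8 - 158\right)}{8 - 158} = - \frac{2726}{16321} + \frac{16 - 158 \left(8 - 158\right)}{8 - 158} = - \frac{2726}{16321} + \frac{16 - -23700}{-150} = - \frac{2726}{16321} - \frac{16 + 23700}{150} = - \frac{2726}{16321} - \frac{11858}{75} = - \frac{193738868}{1224075}$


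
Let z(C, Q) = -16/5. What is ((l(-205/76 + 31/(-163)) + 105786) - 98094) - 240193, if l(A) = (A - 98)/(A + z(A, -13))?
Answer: -87661275588/377063 ≈ -2.3248e+5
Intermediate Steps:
z(C, Q) = -16/5 (z(C, Q) = -16*⅕ = -16/5)
l(A) = (-98 + A)/(-16/5 + A) (l(A) = (A - 98)/(A - 16/5) = (-98 + A)/(-16/5 + A))
((l(-205/76 + 31/(-163)) + 105786) - 98094) - 240193 = ((5*(-98 + (-205/76 + 31/(-163)))/(-16 + 5*(-205/76 + 31/(-163))) + 105786) - 98094) - 240193 = ((5*(-98 + (-205*1/76 + 31*(-1/163)))/(-16 + 5*(-205*1/76 + 31*(-1/163))) + 105786) - 98094) - 240193 = ((5*(-98 + (-205/76 - 31/163))/(-16 + 5*(-205/76 - 31/163)) + 105786) - 98094) - 240193 = ((5*(-98 - 35771/12388)/(-16 + 5*(-35771/12388)) + 105786) - 98094) - 240193 = ((5*(-1249795/12388)/(-16 - 178855/12388) + 105786) - 98094) - 240193 = ((5*(-1249795/12388)/(-377063/12388) + 105786) - 98094) - 240193 = ((5*(-12388/377063)*(-1249795/12388) + 105786) - 98094) - 240193 = ((6248975/377063 + 105786) - 98094) - 240193 = (39894235493/377063 - 98094) - 240193 = 2906617571/377063 - 240193 = -87661275588/377063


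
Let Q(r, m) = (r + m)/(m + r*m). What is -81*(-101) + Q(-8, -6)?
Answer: 24542/3 ≈ 8180.7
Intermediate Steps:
Q(r, m) = (m + r)/(m + m*r)
-81*(-101) + Q(-8, -6) = -81*(-101) + (-6 - 8)/((-6)*(1 - 8)) = 8181 - ⅙*(-14)/(-7) = 8181 - ⅙*(-⅐)*(-14) = 8181 - ⅓ = 24542/3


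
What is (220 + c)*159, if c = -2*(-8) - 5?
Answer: 36729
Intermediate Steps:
c = 11 (c = 16 - 5 = 11)
(220 + c)*159 = (220 + 11)*159 = 231*159 = 36729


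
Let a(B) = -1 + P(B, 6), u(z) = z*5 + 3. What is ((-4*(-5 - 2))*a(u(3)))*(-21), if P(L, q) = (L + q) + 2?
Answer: -14700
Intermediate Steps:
u(z) = 3 + 5*z (u(z) = 5*z + 3 = 3 + 5*z)
P(L, q) = 2 + L + q
a(B) = 7 + B (a(B) = -1 + (2 + B + 6) = -1 + (8 + B) = 7 + B)
((-4*(-5 - 2))*a(u(3)))*(-21) = ((-4*(-5 - 2))*(7 + (3 + 5*3)))*(-21) = ((-4*(-7))*(7 + (3 + 15)))*(-21) = (28*(7 + 18))*(-21) = (28*25)*(-21) = 700*(-21) = -14700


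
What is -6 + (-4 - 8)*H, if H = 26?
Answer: -318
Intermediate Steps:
-6 + (-4 - 8)*H = -6 + (-4 - 8)*26 = -6 - 12*26 = -6 - 312 = -318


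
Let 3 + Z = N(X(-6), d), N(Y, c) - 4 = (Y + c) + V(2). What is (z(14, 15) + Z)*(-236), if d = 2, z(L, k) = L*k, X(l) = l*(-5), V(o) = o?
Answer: -57820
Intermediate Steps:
X(l) = -5*l
N(Y, c) = 6 + Y + c (N(Y, c) = 4 + ((Y + c) + 2) = 4 + (2 + Y + c) = 6 + Y + c)
Z = 35 (Z = -3 + (6 - 5*(-6) + 2) = -3 + (6 + 30 + 2) = -3 + 38 = 35)
(z(14, 15) + Z)*(-236) = (14*15 + 35)*(-236) = (210 + 35)*(-236) = 245*(-236) = -57820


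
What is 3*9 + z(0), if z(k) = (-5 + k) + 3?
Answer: 25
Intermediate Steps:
z(k) = -2 + k
3*9 + z(0) = 3*9 + (-2 + 0) = 27 - 2 = 25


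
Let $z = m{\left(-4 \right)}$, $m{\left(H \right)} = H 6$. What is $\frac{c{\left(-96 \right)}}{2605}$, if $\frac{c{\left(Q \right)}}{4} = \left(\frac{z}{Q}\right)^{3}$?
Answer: $\frac{1}{41680} \approx 2.3992 \cdot 10^{-5}$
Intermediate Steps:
$m{\left(H \right)} = 6 H$
$z = -24$ ($z = 6 \left(-4\right) = -24$)
$c{\left(Q \right)} = - \frac{55296}{Q^{3}}$ ($c{\left(Q \right)} = 4 \left(- \frac{24}{Q}\right)^{3} = 4 \left(- \frac{13824}{Q^{3}}\right) = - \frac{55296}{Q^{3}}$)
$\frac{c{\left(-96 \right)}}{2605} = \frac{\left(-55296\right) \frac{1}{-884736}}{2605} = \left(-55296\right) \left(- \frac{1}{884736}\right) \frac{1}{2605} = \frac{1}{16} \cdot \frac{1}{2605} = \frac{1}{41680}$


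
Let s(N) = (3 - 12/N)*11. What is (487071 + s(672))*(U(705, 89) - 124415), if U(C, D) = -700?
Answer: -3412863573495/56 ≈ -6.0944e+10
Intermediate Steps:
s(N) = 33 - 132/N
(487071 + s(672))*(U(705, 89) - 124415) = (487071 + (33 - 132/672))*(-700 - 124415) = (487071 + (33 - 132*1/672))*(-125115) = (487071 + (33 - 11/56))*(-125115) = (487071 + 1837/56)*(-125115) = (27277813/56)*(-125115) = -3412863573495/56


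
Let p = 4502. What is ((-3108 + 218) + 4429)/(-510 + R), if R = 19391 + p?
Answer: 1539/23383 ≈ 0.065817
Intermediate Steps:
R = 23893 (R = 19391 + 4502 = 23893)
((-3108 + 218) + 4429)/(-510 + R) = ((-3108 + 218) + 4429)/(-510 + 23893) = (-2890 + 4429)/23383 = 1539*(1/23383) = 1539/23383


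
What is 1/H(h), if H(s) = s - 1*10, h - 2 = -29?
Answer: -1/37 ≈ -0.027027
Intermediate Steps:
h = -27 (h = 2 - 29 = -27)
H(s) = -10 + s (H(s) = s - 10 = -10 + s)
1/H(h) = 1/(-10 - 27) = 1/(-37) = -1/37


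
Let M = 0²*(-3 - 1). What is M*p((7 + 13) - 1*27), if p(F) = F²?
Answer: 0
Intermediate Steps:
M = 0 (M = 0*(-4) = 0)
M*p((7 + 13) - 1*27) = 0*((7 + 13) - 1*27)² = 0*(20 - 27)² = 0*(-7)² = 0*49 = 0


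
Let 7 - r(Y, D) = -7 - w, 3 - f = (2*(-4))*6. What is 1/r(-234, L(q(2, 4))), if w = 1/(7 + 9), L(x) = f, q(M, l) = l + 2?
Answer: 16/225 ≈ 0.071111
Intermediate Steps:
q(M, l) = 2 + l
f = 51 (f = 3 - 2*(-4)*6 = 3 - (-8)*6 = 3 - 1*(-48) = 3 + 48 = 51)
L(x) = 51
w = 1/16 ≈ 0.062500
r(Y, D) = 225/16 (r(Y, D) = 7 - (-7 - 1*1/16) = 7 - (-7 - 1/16) = 7 - 1*(-113/16) = 7 + 113/16 = 225/16)
1/r(-234, L(q(2, 4))) = 1/(225/16) = 16/225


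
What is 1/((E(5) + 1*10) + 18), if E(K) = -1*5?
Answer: 1/23 ≈ 0.043478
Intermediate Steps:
E(K) = -5
1/((E(5) + 1*10) + 18) = 1/((-5 + 1*10) + 18) = 1/((-5 + 10) + 18) = 1/(5 + 18) = 1/23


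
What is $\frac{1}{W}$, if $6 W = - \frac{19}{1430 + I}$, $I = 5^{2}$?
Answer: $- \frac{8730}{19} \approx -459.47$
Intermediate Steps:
$I = 25$
$W = - \frac{19}{8730}$ ($W = \frac{\left(-19\right) \frac{1}{1430 + 25}}{6} = \frac{\left(-19\right) \frac{1}{1455}}{6} = \frac{1}{6} \left(- \frac{19}{1455}\right) = - \frac{19}{8730} \approx -0.0021764$)
$\frac{1}{W} = \frac{1}{- \frac{19}{8730}} = - \frac{8730}{19}$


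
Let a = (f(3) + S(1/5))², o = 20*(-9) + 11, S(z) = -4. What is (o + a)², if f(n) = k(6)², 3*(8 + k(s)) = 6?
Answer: 731025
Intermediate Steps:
k(s) = -6 (k(s) = -8 + (⅓)*6 = -8 + 2 = -6)
f(n) = 36 (f(n) = (-6)² = 36)
o = -169 (o = -180 + 11 = -169)
a = 1024 (a = (36 - 4)² = 32² = 1024)
(o + a)² = (-169 + 1024)² = 855² = 731025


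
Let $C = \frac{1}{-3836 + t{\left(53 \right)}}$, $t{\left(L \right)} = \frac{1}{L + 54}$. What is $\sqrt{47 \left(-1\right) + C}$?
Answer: $\frac{2 i \sqrt{1979533754526}}{410451} \approx 6.8557 i$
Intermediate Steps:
$t{\left(L \right)} = \frac{1}{54 + L}$
$C = - \frac{107}{410451}$ ($C = \frac{1}{-3836 + \frac{1}{54 + 53}} = \frac{1}{-3836 + \frac{1}{107}} = \frac{1}{- \frac{410451}{107}} = - \frac{107}{410451} \approx -0.00026069$)
$\sqrt{47 \left(-1\right) + C} = \sqrt{47 \left(-1\right) - \frac{107}{410451}} = \sqrt{-47 - \frac{107}{410451}} = \sqrt{- \frac{19291304}{410451}} = \frac{2 i \sqrt{1979533754526}}{410451}$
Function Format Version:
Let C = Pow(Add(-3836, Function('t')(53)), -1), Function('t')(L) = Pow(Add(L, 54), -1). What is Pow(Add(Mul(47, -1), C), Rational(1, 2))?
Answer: Mul(Rational(2, 410451), I, Pow(1979533754526, Rational(1, 2))) ≈ Mul(6.8557, I)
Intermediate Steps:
Function('t')(L) = Pow(Add(54, L), -1)
C = Rational(-107, 410451) (C = Pow(Add(-3836, Pow(Add(54, 53), -1)), -1) = Pow(Add(-3836, Pow(107, -1)), -1) = Pow(Add(-3836, Rational(1, 107)), -1) = Pow(Rational(-410451, 107), -1) = Rational(-107, 410451) ≈ -0.00026069)
Pow(Add(Mul(47, -1), C), Rational(1, 2)) = Pow(Add(Mul(47, -1), Rational(-107, 410451)), Rational(1, 2)) = Pow(Add(-47, Rational(-107, 410451)), Rational(1, 2)) = Pow(Rational(-19291304, 410451), Rational(1, 2)) = Mul(Rational(2, 410451), I, Pow(1979533754526, Rational(1, 2)))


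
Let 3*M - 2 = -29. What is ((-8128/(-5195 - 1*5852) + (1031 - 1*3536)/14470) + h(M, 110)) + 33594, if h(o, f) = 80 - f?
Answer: 1073059672037/31970018 ≈ 33565.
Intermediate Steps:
M = -9 (M = ⅔ + (⅓)*(-29) = ⅔ - 29/3 = -9)
((-8128/(-5195 - 1*5852) + (1031 - 1*3536)/14470) + h(M, 110)) + 33594 = ((-8128/(-5195 - 1*5852) + (1031 - 1*3536)/14470) + (80 - 1*110)) + 33594 = ((-8128/(-5195 - 5852) + (1031 - 3536)*(1/14470)) + (80 - 110)) + 33594 = ((-8128/(-11047) - 2505*1/14470) - 30) + 33594 = ((-8128*(-1/11047) - 501/2894) - 30) + 33594 = ((8128/11047 - 501/2894) - 30) + 33594 = (17987885/31970018 - 30) + 33594 = -941112655/31970018 + 33594 = 1073059672037/31970018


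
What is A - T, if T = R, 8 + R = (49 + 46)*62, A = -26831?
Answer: -32713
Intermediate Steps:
R = 5882 (R = -8 + (49 + 46)*62 = -8 + 95*62 = -8 + 5890 = 5882)
T = 5882
A - T = -26831 - 1*5882 = -26831 - 5882 = -32713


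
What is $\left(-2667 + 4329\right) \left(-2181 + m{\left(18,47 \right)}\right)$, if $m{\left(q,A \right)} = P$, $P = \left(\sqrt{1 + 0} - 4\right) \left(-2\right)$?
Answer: $-3614850$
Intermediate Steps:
$P = 6$ ($P = \left(\sqrt{1} - 4\right) \left(-2\right) = \left(1 - 4\right) \left(-2\right) = \left(-3\right) \left(-2\right) = 6$)
$m{\left(q,A \right)} = 6$
$\left(-2667 + 4329\right) \left(-2181 + m{\left(18,47 \right)}\right) = \left(-2667 + 4329\right) \left(-2181 + 6\right) = 1662 \left(-2175\right) = -3614850$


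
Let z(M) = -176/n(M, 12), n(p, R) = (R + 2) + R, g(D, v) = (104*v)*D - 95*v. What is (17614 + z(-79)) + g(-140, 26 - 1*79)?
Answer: 10326189/13 ≈ 7.9432e+5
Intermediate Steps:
g(D, v) = -95*v + 104*D*v (g(D, v) = 104*D*v - 95*v = -95*v + 104*D*v)
n(p, R) = 2 + 2*R (n(p, R) = (2 + R) + R = 2 + 2*R)
z(M) = -88/13 (z(M) = -176/(2 + 2*12) = -176/(2 + 24) = -176/26 = -176*1/26 = -88/13)
(17614 + z(-79)) + g(-140, 26 - 1*79) = (17614 - 88/13) + (26 - 1*79)*(-95 + 104*(-140)) = 228894/13 + (26 - 79)*(-95 - 14560) = 228894/13 - 53*(-14655) = 228894/13 + 776715 = 10326189/13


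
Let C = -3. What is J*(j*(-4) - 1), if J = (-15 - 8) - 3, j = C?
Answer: -286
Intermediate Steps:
j = -3
J = -26 (J = -23 - 3 = -26)
J*(j*(-4) - 1) = -26*(-3*(-4) - 1) = -26*(12 - 1) = -26*11 = -286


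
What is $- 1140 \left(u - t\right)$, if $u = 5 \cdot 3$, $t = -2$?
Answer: $-19380$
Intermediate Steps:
$u = 15$
$- 1140 \left(u - t\right) = - 1140 \left(15 - -2\right) = - 1140 \left(15 + 2\right) = \left(-1140\right) 17 = -19380$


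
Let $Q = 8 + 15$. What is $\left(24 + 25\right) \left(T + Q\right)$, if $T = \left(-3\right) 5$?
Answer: $392$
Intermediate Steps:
$Q = 23$
$T = -15$
$\left(24 + 25\right) \left(T + Q\right) = \left(24 + 25\right) \left(-15 + 23\right) = 49 \cdot 8 = 392$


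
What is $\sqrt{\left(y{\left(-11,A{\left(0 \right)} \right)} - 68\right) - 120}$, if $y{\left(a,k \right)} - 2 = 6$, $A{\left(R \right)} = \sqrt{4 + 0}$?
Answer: $6 i \sqrt{5} \approx 13.416 i$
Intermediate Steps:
$A{\left(R \right)} = 2$ ($A{\left(R \right)} = \sqrt{4} = 2$)
$y{\left(a,k \right)} = 8$ ($y{\left(a,k \right)} = 2 + 6 = 8$)
$\sqrt{\left(y{\left(-11,A{\left(0 \right)} \right)} - 68\right) - 120} = \sqrt{\left(8 - 68\right) - 120} = \sqrt{-60 - 120} = \sqrt{-180} = 6 i \sqrt{5}$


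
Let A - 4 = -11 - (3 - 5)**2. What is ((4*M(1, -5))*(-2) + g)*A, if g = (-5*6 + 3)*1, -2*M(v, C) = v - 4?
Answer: 429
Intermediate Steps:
M(v, C) = 2 - v/2 (M(v, C) = -(v - 4)/2 = -(-4 + v)/2 = 2 - v/2)
A = -11 (A = 4 + (-11 - (3 - 5)**2) = 4 + (-11 - 1*(-2)**2) = 4 + (-11 - 1*4) = 4 + (-11 - 4) = 4 - 15 = -11)
g = -27 (g = (-30 + 3)*1 = -27*1 = -27)
((4*M(1, -5))*(-2) + g)*A = ((4*(2 - 1/2*1))*(-2) - 27)*(-11) = ((4*(2 - 1/2))*(-2) - 27)*(-11) = ((4*(3/2))*(-2) - 27)*(-11) = (6*(-2) - 27)*(-11) = (-12 - 27)*(-11) = -39*(-11) = 429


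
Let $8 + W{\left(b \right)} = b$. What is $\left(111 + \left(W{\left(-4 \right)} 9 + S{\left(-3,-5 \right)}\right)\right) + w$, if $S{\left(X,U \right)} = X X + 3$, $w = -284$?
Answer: $-269$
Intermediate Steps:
$S{\left(X,U \right)} = 3 + X^{2}$ ($S{\left(X,U \right)} = X^{2} + 3 = 3 + X^{2}$)
$W{\left(b \right)} = -8 + b$
$\left(111 + \left(W{\left(-4 \right)} 9 + S{\left(-3,-5 \right)}\right)\right) + w = \left(111 + \left(\left(-8 - 4\right) 9 + \left(3 + \left(-3\right)^{2}\right)\right)\right) - 284 = \left(111 + \left(\left(-12\right) 9 + \left(3 + 9\right)\right)\right) - 284 = \left(111 + \left(-108 + 12\right)\right) - 284 = \left(111 - 96\right) - 284 = 15 - 284 = -269$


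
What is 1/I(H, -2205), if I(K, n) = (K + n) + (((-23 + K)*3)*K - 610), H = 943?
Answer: 1/2600808 ≈ 3.8450e-7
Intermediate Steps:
I(K, n) = -610 + K + n + K*(-69 + 3*K) (I(K, n) = (K + n) + ((-69 + 3*K)*K - 610) = (K + n) + (K*(-69 + 3*K) - 610) = (K + n) + (-610 + K*(-69 + 3*K)) = -610 + K + n + K*(-69 + 3*K))
1/I(H, -2205) = 1/(-610 - 2205 - 68*943 + 3*943²) = 1/(-610 - 2205 - 64124 + 3*889249) = 1/(-610 - 2205 - 64124 + 2667747) = 1/2600808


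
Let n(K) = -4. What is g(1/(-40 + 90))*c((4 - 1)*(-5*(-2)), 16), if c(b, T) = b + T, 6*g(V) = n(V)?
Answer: -92/3 ≈ -30.667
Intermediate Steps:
g(V) = -⅔ (g(V) = (⅙)*(-4) = -⅔)
c(b, T) = T + b
g(1/(-40 + 90))*c((4 - 1)*(-5*(-2)), 16) = -2*(16 + (4 - 1)*(-5*(-2)))/3 = -2*(16 + 3*10)/3 = -2*(16 + 30)/3 = -⅔*46 = -92/3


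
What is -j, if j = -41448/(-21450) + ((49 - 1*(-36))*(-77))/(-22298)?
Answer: -16130269/7246850 ≈ -2.2258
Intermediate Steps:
j = 16130269/7246850 (j = -41448*(-1/21450) + ((49 + 36)*(-77))*(-1/22298) = 628/325 + (85*(-77))*(-1/22298) = 628/325 - 6545*(-1/22298) = 628/325 + 6545/22298 = 16130269/7246850 ≈ 2.2258)
-j = -1*16130269/7246850 = -16130269/7246850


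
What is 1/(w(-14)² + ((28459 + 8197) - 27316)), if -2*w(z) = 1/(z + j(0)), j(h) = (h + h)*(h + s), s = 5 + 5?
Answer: 784/7322561 ≈ 0.00010707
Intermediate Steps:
s = 10
j(h) = 2*h*(10 + h) (j(h) = (h + h)*(h + 10) = (2*h)*(10 + h) = 2*h*(10 + h))
w(z) = -1/(2*z) (w(z) = -1/(2*(z + 2*0*(10 + 0))) = -1/(2*(z + 2*0*10)) = -1/(2*(z + 0)) = -1/(2*z))
1/(w(-14)² + ((28459 + 8197) - 27316)) = 1/((-½/(-14))² + ((28459 + 8197) - 27316)) = 1/((-½*(-1/14))² + (36656 - 27316)) = 1/((1/28)² + 9340) = 1/(1/784 + 9340) = 1/(7322561/784) = 784/7322561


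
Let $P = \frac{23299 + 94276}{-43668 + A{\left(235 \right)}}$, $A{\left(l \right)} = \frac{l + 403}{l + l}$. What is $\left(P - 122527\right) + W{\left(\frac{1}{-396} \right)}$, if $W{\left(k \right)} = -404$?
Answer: $- \frac{1261503878516}{10261661} \approx -1.2293 \cdot 10^{5}$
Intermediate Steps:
$A{\left(l \right)} = \frac{403 + l}{2 l}$
$P = - \frac{27630125}{10261661}$ ($P = \frac{23299 + 94276}{-43668 + \frac{403 + 235}{2 \cdot 235}} = \frac{117575}{-43668 + \frac{1}{2} \cdot \frac{1}{235} \cdot 638} = \frac{117575}{-43668 + \frac{319}{235}} = \frac{117575}{- \frac{10261661}{235}} = 117575 \left(- \frac{235}{10261661}\right) = - \frac{27630125}{10261661} \approx -2.6926$)
$\left(P - 122527\right) + W{\left(\frac{1}{-396} \right)} = \left(- \frac{27630125}{10261661} - 122527\right) - 404 = - \frac{1257358167472}{10261661} - 404 = - \frac{1261503878516}{10261661}$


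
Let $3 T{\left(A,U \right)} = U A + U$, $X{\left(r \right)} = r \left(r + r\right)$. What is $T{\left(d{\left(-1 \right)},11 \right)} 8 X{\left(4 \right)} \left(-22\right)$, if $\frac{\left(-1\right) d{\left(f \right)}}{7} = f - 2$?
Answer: $- \frac{1362944}{3} \approx -4.5431 \cdot 10^{5}$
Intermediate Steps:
$d{\left(f \right)} = 14 - 7 f$ ($d{\left(f \right)} = - 7 \left(f - 2\right) = - 7 \left(-2 + f\right) = 14 - 7 f$)
$X{\left(r \right)} = 2 r^{2}$ ($X{\left(r \right)} = r 2 r = 2 r^{2}$)
$T{\left(A,U \right)} = \frac{U}{3} + \frac{A U}{3}$ ($T{\left(A,U \right)} = \frac{U A + U}{3} = \frac{A U + U}{3} = \frac{U + A U}{3} = \frac{U}{3} + \frac{A U}{3}$)
$T{\left(d{\left(-1 \right)},11 \right)} 8 X{\left(4 \right)} \left(-22\right) = \frac{1}{3} \cdot 11 \left(1 + \left(14 - -7\right)\right) 8 \cdot 2 \cdot 4^{2} \left(-22\right) = \frac{1}{3} \cdot 11 \left(1 + \left(14 + 7\right)\right) 8 \cdot 2 \cdot 16 \left(-22\right) = \frac{1}{3} \cdot 11 \left(1 + 21\right) 8 \cdot 32 \left(-22\right) = \frac{1}{3} \cdot 11 \cdot 22 \cdot 256 \left(-22\right) = \frac{242}{3} \cdot 256 \left(-22\right) = \frac{61952}{3} \left(-22\right) = - \frac{1362944}{3}$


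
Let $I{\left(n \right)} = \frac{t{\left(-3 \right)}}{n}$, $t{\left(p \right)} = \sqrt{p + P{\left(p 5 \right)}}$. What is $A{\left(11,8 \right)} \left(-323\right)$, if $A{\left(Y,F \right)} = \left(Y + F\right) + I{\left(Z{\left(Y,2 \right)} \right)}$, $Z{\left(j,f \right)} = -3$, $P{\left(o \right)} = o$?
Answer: $-6137 + 323 i \sqrt{2} \approx -6137.0 + 456.79 i$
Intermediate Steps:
$t{\left(p \right)} = \sqrt{6} \sqrt{p}$ ($t{\left(p \right)} = \sqrt{p + p 5} = \sqrt{p + 5 p} = \sqrt{6 p} = \sqrt{6} \sqrt{p}$)
$I{\left(n \right)} = \frac{3 i \sqrt{2}}{n}$ ($I{\left(n \right)} = \frac{\sqrt{6} \sqrt{-3}}{n} = \frac{\sqrt{6} i \sqrt{3}}{n} = \frac{3 i \sqrt{2}}{n}$)
$A{\left(Y,F \right)} = F + Y - i \sqrt{2}$ ($A{\left(Y,F \right)} = \left(Y + F\right) + \frac{3 i \sqrt{2}}{-3} = \left(F + Y\right) + 3 i \sqrt{2} \left(- \frac{1}{3}\right) = \left(F + Y\right) - i \sqrt{2} = F + Y - i \sqrt{2}$)
$A{\left(11,8 \right)} \left(-323\right) = \left(8 + 11 - i \sqrt{2}\right) \left(-323\right) = \left(19 - i \sqrt{2}\right) \left(-323\right) = -6137 + 323 i \sqrt{2}$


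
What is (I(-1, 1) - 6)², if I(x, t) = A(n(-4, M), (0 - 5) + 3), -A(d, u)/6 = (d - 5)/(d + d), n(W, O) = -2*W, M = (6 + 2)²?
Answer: 3249/64 ≈ 50.766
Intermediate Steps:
M = 64 (M = 8² = 64)
A(d, u) = -3*(-5 + d)/d (A(d, u) = -6*(d - 5)/(d + d) = -6*(-5 + d)/(2*d) = -6*(-5 + d)*1/(2*d) = -3*(-5 + d)/d)
I(x, t) = -9/8 (I(x, t) = -3 + 15/((-2*(-4))) = -3 + 15/8 = -9/8)
(I(-1, 1) - 6)² = (-9/8 - 6)² = (-57/8)² = 3249/64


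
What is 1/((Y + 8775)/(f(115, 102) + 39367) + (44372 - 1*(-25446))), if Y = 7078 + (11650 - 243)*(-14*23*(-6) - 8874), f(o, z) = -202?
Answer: 39165/2655250429 ≈ 1.4750e-5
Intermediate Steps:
Y = -79180316 (Y = 7078 + 11407*(-322*(-6) - 8874) = 7078 + 11407*(1932 - 8874) = 7078 + 11407*(-6942) = 7078 - 79187394 = -79180316)
1/((Y + 8775)/(f(115, 102) + 39367) + (44372 - 1*(-25446))) = 1/((-79180316 + 8775)/(-202 + 39367) + (44372 - 1*(-25446))) = 1/(-79171541/39165 + (44372 + 25446)) = 1/(-79171541*1/39165 + 69818) = 1/(-79171541/39165 + 69818) = 1/(2655250429/39165) = 39165/2655250429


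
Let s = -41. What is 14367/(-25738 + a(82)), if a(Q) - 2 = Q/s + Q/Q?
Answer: -4789/8579 ≈ -0.55822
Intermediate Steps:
a(Q) = 3 - Q/41 (a(Q) = 2 + (Q/(-41) + Q/Q) = 2 + (Q*(-1/41) + 1) = 2 + (-Q/41 + 1) = 2 + (1 - Q/41) = 3 - Q/41)
14367/(-25738 + a(82)) = 14367/(-25738 + (3 - 1/41*82)) = 14367/(-25738 + (3 - 2)) = 14367/(-25738 + 1) = 14367/(-25737) = 14367*(-1/25737) = -4789/8579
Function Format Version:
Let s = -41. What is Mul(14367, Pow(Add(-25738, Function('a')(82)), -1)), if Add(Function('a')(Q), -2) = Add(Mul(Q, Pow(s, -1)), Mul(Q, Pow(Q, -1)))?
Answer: Rational(-4789, 8579) ≈ -0.55822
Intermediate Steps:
Function('a')(Q) = Add(3, Mul(Rational(-1, 41), Q)) (Function('a')(Q) = Add(2, Add(Mul(Q, Pow(-41, -1)), Mul(Q, Pow(Q, -1)))) = Add(2, Add(Mul(Q, Rational(-1, 41)), 1)) = Add(2, Add(Mul(Rational(-1, 41), Q), 1)) = Add(2, Add(1, Mul(Rational(-1, 41), Q))) = Add(3, Mul(Rational(-1, 41), Q)))
Mul(14367, Pow(Add(-25738, Function('a')(82)), -1)) = Mul(14367, Pow(Add(-25738, Add(3, Mul(Rational(-1, 41), 82))), -1)) = Mul(14367, Pow(Add(-25738, Add(3, -2)), -1)) = Mul(14367, Pow(Add(-25738, 1), -1)) = Mul(14367, Pow(-25737, -1)) = Mul(14367, Rational(-1, 25737)) = Rational(-4789, 8579)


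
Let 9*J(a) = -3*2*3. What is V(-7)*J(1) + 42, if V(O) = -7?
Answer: 56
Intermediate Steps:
J(a) = -2 (J(a) = (-3*2*3)/9 = (-6*3)/9 = (⅑)*(-18) = -2)
V(-7)*J(1) + 42 = -7*(-2) + 42 = 14 + 42 = 56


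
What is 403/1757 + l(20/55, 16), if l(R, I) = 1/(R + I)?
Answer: 91867/316260 ≈ 0.29048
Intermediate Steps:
l(R, I) = 1/(I + R)
403/1757 + l(20/55, 16) = 403/1757 + 1/(16 + 20/55) = 403*(1/1757) + 1/(16 + 20*(1/55)) = 403/1757 + 1/(16 + 4/11) = 403/1757 + 1/(180/11) = 403/1757 + 11/180 = 91867/316260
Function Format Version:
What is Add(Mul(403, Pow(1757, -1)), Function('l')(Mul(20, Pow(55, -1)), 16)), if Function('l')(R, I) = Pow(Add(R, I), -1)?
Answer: Rational(91867, 316260) ≈ 0.29048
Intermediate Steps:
Function('l')(R, I) = Pow(Add(I, R), -1)
Add(Mul(403, Pow(1757, -1)), Function('l')(Mul(20, Pow(55, -1)), 16)) = Add(Mul(403, Pow(1757, -1)), Pow(Add(16, Mul(20, Pow(55, -1))), -1)) = Add(Mul(403, Rational(1, 1757)), Pow(Add(16, Mul(20, Rational(1, 55))), -1)) = Add(Rational(403, 1757), Pow(Add(16, Rational(4, 11)), -1)) = Add(Rational(403, 1757), Pow(Rational(180, 11), -1)) = Add(Rational(403, 1757), Rational(11, 180)) = Rational(91867, 316260)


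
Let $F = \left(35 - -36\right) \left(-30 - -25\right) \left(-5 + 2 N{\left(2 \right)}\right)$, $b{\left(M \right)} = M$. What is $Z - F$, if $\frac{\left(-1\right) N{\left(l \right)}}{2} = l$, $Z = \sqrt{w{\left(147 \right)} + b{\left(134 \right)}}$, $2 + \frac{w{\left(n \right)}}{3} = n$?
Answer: $-4615 + \sqrt{569} \approx -4591.1$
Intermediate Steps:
$w{\left(n \right)} = -6 + 3 n$
$Z = \sqrt{569}$ ($Z = \sqrt{\left(-6 + 3 \cdot 147\right) + 134} = \sqrt{\left(-6 + 441\right) + 134} = \sqrt{435 + 134} = \sqrt{569} \approx 23.854$)
$N{\left(l \right)} = - 2 l$
$F = 4615$ ($F = \left(35 - -36\right) \left(-30 - -25\right) \left(-5 + 2 \left(\left(-2\right) 2\right)\right) = \left(35 + 36\right) \left(-30 + 25\right) \left(-5 + 2 \left(-4\right)\right) = 71 \left(-5\right) \left(-5 - 8\right) = \left(-355\right) \left(-13\right) = 4615$)
$Z - F = \sqrt{569} - 4615 = -4615 + \sqrt{569}$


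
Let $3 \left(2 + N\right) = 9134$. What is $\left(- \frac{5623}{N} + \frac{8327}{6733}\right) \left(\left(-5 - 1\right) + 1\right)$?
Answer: $\frac{187850605}{61458824} \approx 3.0565$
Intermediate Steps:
$N = \frac{9128}{3}$ ($N = -2 + \frac{1}{3} \cdot 9134 = -2 + \frac{9134}{3} = \frac{9128}{3} \approx 3042.7$)
$\left(- \frac{5623}{N} + \frac{8327}{6733}\right) \left(\left(-5 - 1\right) + 1\right) = \left(- \frac{5623}{\frac{9128}{3}} + \frac{8327}{6733}\right) \left(\left(-5 - 1\right) + 1\right) = \left(\left(-5623\right) \frac{3}{9128} + 8327 \cdot \frac{1}{6733}\right) \left(-6 + 1\right) = \left(- \frac{16869}{9128} + \frac{8327}{6733}\right) \left(-5\right) = \left(- \frac{37570121}{61458824}\right) \left(-5\right) = \frac{187850605}{61458824}$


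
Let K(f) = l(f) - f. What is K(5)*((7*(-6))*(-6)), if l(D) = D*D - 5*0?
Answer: 5040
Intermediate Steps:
l(D) = D² (l(D) = D² + 0 = D²)
K(f) = f² - f
K(5)*((7*(-6))*(-6)) = (5*(-1 + 5))*((7*(-6))*(-6)) = (5*4)*(-42*(-6)) = 20*252 = 5040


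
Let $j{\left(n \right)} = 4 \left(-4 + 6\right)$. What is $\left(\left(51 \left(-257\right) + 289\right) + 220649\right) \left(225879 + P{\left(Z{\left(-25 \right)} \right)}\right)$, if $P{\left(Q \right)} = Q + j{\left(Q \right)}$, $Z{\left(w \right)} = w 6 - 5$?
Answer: $46914107292$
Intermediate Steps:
$Z{\left(w \right)} = -5 + 6 w$ ($Z{\left(w \right)} = 6 w - 5 = -5 + 6 w$)
$j{\left(n \right)} = 8$ ($j{\left(n \right)} = 4 \cdot 2 = 8$)
$P{\left(Q \right)} = 8 + Q$ ($P{\left(Q \right)} = Q + 8 = 8 + Q$)
$\left(\left(51 \left(-257\right) + 289\right) + 220649\right) \left(225879 + P{\left(Z{\left(-25 \right)} \right)}\right) = \left(\left(51 \left(-257\right) + 289\right) + 220649\right) \left(225879 + \left(8 + \left(-5 + 6 \left(-25\right)\right)\right)\right) = \left(\left(-13107 + 289\right) + 220649\right) \left(225879 + \left(8 - 155\right)\right) = \left(-12818 + 220649\right) \left(225879 + \left(8 - 155\right)\right) = 207831 \left(225879 - 147\right) = 207831 \cdot 225732 = 46914107292$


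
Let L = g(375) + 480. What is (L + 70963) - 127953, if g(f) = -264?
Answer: -56774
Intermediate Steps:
L = 216 (L = -264 + 480 = 216)
(L + 70963) - 127953 = (216 + 70963) - 127953 = 71179 - 127953 = -56774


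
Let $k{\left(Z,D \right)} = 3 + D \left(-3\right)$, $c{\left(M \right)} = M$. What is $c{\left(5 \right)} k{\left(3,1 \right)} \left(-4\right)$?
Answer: $0$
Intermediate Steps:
$k{\left(Z,D \right)} = 3 - 3 D$
$c{\left(5 \right)} k{\left(3,1 \right)} \left(-4\right) = 5 \left(3 - 3\right) \left(-4\right) = 5 \cdot 0 \left(-4\right) = 0 \left(-4\right) = 0$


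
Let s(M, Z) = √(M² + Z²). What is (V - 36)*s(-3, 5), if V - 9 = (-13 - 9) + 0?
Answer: -49*√34 ≈ -285.72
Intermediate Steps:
V = -13 (V = 9 + ((-13 - 9) + 0) = 9 + (-22 + 0) = 9 - 22 = -13)
(V - 36)*s(-3, 5) = (-13 - 36)*√((-3)² + 5²) = -49*√(9 + 25) = -49*√34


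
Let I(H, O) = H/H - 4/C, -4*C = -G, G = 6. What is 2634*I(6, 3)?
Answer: -4390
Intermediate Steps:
C = 3/2 (C = -(-1)*6/4 = -¼*(-6) = 3/2 ≈ 1.5000)
I(H, O) = -5/3 (I(H, O) = H/H - 4/3/2 = 1 - 4*⅔ = 1 - 8/3 = -5/3)
2634*I(6, 3) = 2634*(-5/3) = -4390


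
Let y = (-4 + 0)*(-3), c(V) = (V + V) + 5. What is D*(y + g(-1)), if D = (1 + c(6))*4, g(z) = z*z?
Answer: 936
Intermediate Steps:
c(V) = 5 + 2*V (c(V) = 2*V + 5 = 5 + 2*V)
g(z) = z**2
D = 72 (D = (1 + (5 + 2*6))*4 = (1 + (5 + 12))*4 = (1 + 17)*4 = 18*4 = 72)
y = 12 (y = -4*(-3) = 12)
D*(y + g(-1)) = 72*(12 + (-1)**2) = 72*(12 + 1) = 72*13 = 936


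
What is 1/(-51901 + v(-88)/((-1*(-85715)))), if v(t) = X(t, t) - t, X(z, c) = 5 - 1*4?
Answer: -85715/4448694126 ≈ -1.9267e-5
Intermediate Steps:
X(z, c) = 1 (X(z, c) = 5 - 4 = 1)
v(t) = 1 - t
1/(-51901 + v(-88)/((-1*(-85715)))) = 1/(-51901 + (1 - 1*(-88))/((-1*(-85715)))) = 1/(-51901 + (1 + 88)/85715) = 1/(-51901 + 89*(1/85715)) = 1/(-51901 + 89/85715) = 1/(-4448694126/85715) = -85715/4448694126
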